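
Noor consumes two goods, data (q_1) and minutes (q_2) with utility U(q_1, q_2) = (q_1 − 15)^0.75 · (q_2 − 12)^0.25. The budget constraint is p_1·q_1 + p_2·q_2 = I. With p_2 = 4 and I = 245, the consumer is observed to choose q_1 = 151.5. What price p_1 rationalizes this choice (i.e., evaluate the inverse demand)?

p_1 = 1

Let q_1' = q_1−15, q_2' = q_2−12. MRS = 3·q_2'/q_1' = p_1/p_2.
Substituting into the budget: q_1* = 15 + 0.75·(I − 15·p_1 − 12·p_2)/p_1, and q_2* = 12 + 0.25·(…)/p_2.
Set q_1* = 151.5 in the demand function and solve for p_1: p_1 = 1.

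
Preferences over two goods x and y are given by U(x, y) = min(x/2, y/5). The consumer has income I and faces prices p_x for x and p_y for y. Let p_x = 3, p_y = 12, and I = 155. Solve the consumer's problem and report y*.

y* = 11.7424

With perfect complements, no substitution: consume in ratio x:y = 2:5.
Budget: p_x·x + p_y·(5/2)·x = I, so (2·p_x + 5·p_y)·x = 2·I.
Demand: x*(p_x,p_y,I) = 2·I/(2·p_x + 5·p_y), y* = 5·I/(2·p_x + 5·p_y).
Here 2·3 + 5·12 = 66, giving y* = 11.7424.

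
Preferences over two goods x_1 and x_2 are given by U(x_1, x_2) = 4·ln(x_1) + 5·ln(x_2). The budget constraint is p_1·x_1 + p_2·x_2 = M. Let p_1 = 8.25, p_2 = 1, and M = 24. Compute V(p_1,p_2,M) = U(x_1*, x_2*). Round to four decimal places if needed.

At p_1=8.25, p_2=1, M=24: x_1* = 4/9·24/8.25 = 1.2929, x_2* = 13.3333.
Utility at the optimum: U(1.2929, 13.3333) = 13.979.

V = 13.979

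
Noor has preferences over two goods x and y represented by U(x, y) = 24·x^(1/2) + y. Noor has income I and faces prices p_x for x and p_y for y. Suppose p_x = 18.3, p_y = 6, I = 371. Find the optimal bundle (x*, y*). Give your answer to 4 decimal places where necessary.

x* = 15.4797, y* = 14.6202

Set MRS = p_x/p_y: 12·x^(−1/2) = p_x/p_y.
Thus x* = (12·p_y/p_x)² — independent of I — with the rest of income spent on y.
Plugging in: x* = (12·6/18.3)² = 15.4797, y* = 14.6202.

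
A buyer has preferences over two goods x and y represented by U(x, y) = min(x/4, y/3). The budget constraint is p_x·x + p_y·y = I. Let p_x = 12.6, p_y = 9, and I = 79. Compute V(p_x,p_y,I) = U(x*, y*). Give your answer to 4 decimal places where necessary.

V = 1.0207

With perfect complements, no substitution: consume in ratio x:y = 4:3.
Budget: p_x·x + p_y·(3/4)·x = I, so (4·p_x + 3·p_y)·x = 4·I.
Demand: x*(p_x,p_y,I) = 4·I/(4·p_x + 3·p_y), y* = 3·I/(4·p_x + 3·p_y).
Here 4·12.6 + 3·9 = 77.4, giving x* = 4.0827 and y* = 3.062.
Utility at the optimum: U(4.0827, 3.062) = 1.0207.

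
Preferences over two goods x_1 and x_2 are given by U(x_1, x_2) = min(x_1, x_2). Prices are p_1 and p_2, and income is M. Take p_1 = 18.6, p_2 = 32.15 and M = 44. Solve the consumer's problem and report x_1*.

Leontief preferences: the optimum is at the kink where x_1/1 = x_2/1, i.e. x_2 = x_1.
Budget: p_1·x_1 + p_2·x_1 = M, so (p_1 + p_2)·x_1 = M.
Demand: x_1*(p_1,p_2,M) = M/(p_1 + p_2), x_2* = M/(p_1 + p_2).
Here 18.6 + 32.15 = 50.75, giving x_1* = 0.867.

x_1* = 0.867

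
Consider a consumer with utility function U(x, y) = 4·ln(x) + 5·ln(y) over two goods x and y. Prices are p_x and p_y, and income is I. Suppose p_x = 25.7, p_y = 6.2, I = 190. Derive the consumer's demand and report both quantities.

x* = 3.2858, y* = 17.0251

The MRS is (4/5)·y/x. Set MRS = p_x/p_y.
So 4·p_y·y = 5·p_x·x; combined with the budget, a share 4/9 of income goes to x.
Demand: x*(p_x,p_y,I) = 4/9·I/p_x and y* = 5/9·I/p_y.
At p_x=25.7, p_y=6.2, I=190: x* = 4/9·190/25.7 = 3.2858, y* = 17.0251.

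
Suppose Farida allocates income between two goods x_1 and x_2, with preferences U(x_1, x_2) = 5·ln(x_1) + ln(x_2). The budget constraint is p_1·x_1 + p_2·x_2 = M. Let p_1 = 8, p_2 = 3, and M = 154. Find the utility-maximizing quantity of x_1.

Tangency: MRS = 5·x_2/x_1 = p_1/p_2.
So 5·p_2·x_2 = p_1·x_1; combined with the budget, a share 5/6 of income goes to x_1.
Demand: x_1*(p_1,p_2,M) = 5/6·M/p_1 and x_2* = 1/6·M/p_2.
At p_1=8, p_2=3, M=154: x_1* = 5/6·154/8 = 16.0417.

x_1* = 16.0417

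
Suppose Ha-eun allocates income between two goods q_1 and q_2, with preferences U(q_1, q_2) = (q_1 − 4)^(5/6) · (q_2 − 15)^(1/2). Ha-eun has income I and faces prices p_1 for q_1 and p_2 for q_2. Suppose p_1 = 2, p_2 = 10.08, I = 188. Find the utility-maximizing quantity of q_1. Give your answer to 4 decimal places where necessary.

q_1* = 13

This is Cobb-Douglas in (q_1−4, q_2−15): tangency gives 5/6·p_2·(q_2−15) = 0.5·p_1·(q_1−4).
After buying the subsistence bundle (4, 15), a share 0.625 of the remaining income goes to q_1: q_1* = 4 + 0.625·(I − 4p_1 − 15p_2)/p_1.
Discretionary income = 188 − 4·2 − 15·10.08 = 28.8; q_1* = 4 + 0.625·28.8/2 = 13.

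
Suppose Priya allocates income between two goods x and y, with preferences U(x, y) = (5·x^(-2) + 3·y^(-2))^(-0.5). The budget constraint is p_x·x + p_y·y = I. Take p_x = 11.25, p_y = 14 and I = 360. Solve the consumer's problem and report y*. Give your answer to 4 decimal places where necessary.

y* = 12.6998

MRS = MU_x/MU_y = (5/3)·(y/x)^(3). Set equal to p_x/p_y.
Hence y/x = ((3/5)·p_x/p_y)^(1/(3)), i.e. raised to the 1/3 power.
With the ratio pinned down, the budget gives x* = I/(p_x + p_y·(y/x)) and y* = (y/x)·x*.
Numerically y/x = 0.784137, so x* = 360/(11.25 + 14·0.784137) = 16.1958 and y* = 0.784137·16.1958 = 12.6998.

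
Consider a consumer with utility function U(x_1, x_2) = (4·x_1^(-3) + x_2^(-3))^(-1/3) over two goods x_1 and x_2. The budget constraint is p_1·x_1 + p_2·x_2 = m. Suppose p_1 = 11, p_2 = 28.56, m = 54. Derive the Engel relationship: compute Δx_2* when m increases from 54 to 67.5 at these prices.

Δx_2* = 0.2795

Substitute x_2 = (x_2/x_1)·x_1 into the budget: x_1* = m/(p_1 + p_2·(x_2/x_1)).
Numerically x_2/x_1 = 0.557049, so x_1* = 54/(11 + 28.56·0.557049) = 2.0067 and x_2* = 0.557049·2.0067 = 1.1179.
At m' = 67.5: x_2* = 1.3973. Change: 1.3973 − 1.1179 = 0.2795.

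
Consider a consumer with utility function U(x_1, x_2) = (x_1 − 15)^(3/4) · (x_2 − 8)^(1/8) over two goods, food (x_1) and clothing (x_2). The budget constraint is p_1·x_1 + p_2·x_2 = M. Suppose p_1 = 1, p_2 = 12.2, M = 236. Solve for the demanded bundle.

x_1* = 120.7714, x_2* = 9.445

Let x_1' = x_1−15, x_2' = x_2−8. MRS = 6·x_2'/x_1' = p_1/p_2.
After buying the subsistence bundle (15, 8), a share 6/7 of the remaining income goes to x_1: x_1* = 15 + 6/7·(M − 15p_1 − 8p_2)/p_1.
Discretionary income = 236 − 15·1 − 8·12.2 = 123.4; x_1* = 15 + 6/7·123.4/1 = 120.7714; x_2* = 8 + 1/7·123.4/12.2 = 9.445.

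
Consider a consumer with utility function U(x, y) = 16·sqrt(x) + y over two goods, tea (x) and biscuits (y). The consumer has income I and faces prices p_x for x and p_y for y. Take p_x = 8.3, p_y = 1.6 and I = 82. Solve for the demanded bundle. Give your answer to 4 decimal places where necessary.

Set MRS = p_x/p_y: 8·x^(−1/2) = p_x/p_y.
Thus x* = (8·p_y/p_x)² — independent of I — with the rest of income spent on y.
Plugging in: x* = (8·1.6/8.3)² = 2.3783, y* = 38.9127.

x* = 2.3783, y* = 38.9127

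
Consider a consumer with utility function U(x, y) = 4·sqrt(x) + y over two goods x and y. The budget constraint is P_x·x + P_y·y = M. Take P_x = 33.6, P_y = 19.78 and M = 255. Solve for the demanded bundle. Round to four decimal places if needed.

x* = 1.3862, y* = 10.537

MU_x = 2/√x, MU_y = 1. Tangency: 2/√x = P_x/P_y.
Solve: √x = 2·P_y/P_x, so x*(P_x,P_y) = (2·P_y/P_x)², and y* = (M − P_x·x*)/P_y.
Plugging in: x* = (2·19.78/33.6)² = 1.3862, y* = 10.537.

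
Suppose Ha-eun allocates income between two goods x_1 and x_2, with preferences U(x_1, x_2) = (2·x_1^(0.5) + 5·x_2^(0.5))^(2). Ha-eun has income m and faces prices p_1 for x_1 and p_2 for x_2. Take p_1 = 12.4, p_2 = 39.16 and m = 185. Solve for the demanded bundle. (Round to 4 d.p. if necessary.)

Numerically x_2/x_1 = 0.626669, so x_1* = 185/(12.4 + 39.16·0.626669) = 5.0081 and x_2* = 0.626669·5.0081 = 3.1384.

x_1* = 5.0081, x_2* = 3.1384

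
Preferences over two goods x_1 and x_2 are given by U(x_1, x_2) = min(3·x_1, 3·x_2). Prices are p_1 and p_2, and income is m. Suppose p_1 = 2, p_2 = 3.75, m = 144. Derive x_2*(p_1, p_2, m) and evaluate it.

Here 3·2 + 3·3.75 = 17.25, giving x_2* = 25.0435.

x_2* = 25.0435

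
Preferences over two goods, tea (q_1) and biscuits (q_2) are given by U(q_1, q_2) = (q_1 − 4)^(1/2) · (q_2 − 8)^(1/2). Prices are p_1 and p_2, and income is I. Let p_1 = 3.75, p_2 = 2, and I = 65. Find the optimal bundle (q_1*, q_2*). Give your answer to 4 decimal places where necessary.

This is Cobb-Douglas in (q_1−4, q_2−8): tangency gives 0.5·p_2·(q_2−8) = 0.5·p_1·(q_1−4).
Substituting into the budget: q_1* = 4 + 0.5·(I − 4·p_1 − 8·p_2)/p_1, and q_2* = 8 + 0.5·(…)/p_2.
Discretionary income = 65 − 4·3.75 − 8·2 = 34; q_1* = 4 + 0.5·34/3.75 = 8.5333; q_2* = 8 + 0.5·34/2 = 16.5.

q_1* = 8.5333, q_2* = 16.5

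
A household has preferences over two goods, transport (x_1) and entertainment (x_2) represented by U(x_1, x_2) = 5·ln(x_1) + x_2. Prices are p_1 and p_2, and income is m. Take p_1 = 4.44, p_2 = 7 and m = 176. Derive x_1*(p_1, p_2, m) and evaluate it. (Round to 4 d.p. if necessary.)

x_1* = 7.8829

Set MRS = p_1/p_2: (5/x_1)/1 = p_1/p_2.
So x_1*(p_1,p_2) = 5·p_2/p_1, independent of income; and x_2* = (m − 5·p_2)/p_2.
At the given prices: x_1* = 5·7/4.44 = 7.8829.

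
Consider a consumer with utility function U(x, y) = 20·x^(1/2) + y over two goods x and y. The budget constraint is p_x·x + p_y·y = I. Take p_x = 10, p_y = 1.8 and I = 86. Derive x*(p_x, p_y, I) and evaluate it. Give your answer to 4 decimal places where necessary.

Set MRS = p_x/p_y: 10·x^(−1/2) = p_x/p_y.
Solve: √x = 10·p_y/p_x, so x*(p_x,p_y) = (10·p_y/p_x)², and y* = (I − p_x·x*)/p_y.
Plugging in: x* = (10·1.8/10)² = 3.24.

x* = 3.24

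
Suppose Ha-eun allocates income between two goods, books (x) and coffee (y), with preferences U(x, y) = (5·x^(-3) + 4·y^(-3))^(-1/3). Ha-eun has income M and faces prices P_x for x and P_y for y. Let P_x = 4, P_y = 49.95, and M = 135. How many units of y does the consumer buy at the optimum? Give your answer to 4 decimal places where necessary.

y* = 2.3316

From the CES first-order condition, (5/4)·(y/x)^(4) = P_x/P_y.
Hence y/x = ((4/5)·P_x/P_y)^(1/(4)), i.e. raised to the 0.25 power.
Substitute y = (y/x)·x into the budget: x* = M/(P_x + P_y·(y/x)).
Numerically y/x = 0.503099, so x* = 135/(4 + 49.95·0.503099) = 4.6344 and y* = 0.503099·4.6344 = 2.3316.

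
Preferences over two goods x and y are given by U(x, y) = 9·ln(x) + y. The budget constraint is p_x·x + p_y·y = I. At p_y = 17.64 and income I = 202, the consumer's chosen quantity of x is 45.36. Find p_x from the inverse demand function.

MU_x = 9/x, MU_y = 1. Tangency: 9/x = p_x/p_y.
So x*(p_x,p_y) = 9·p_y/p_x, independent of income; and y* = (I − 9·p_y)/p_y.
Set x* = 45.36 in the demand function and solve for p_x: p_x = 3.5.

p_x = 3.5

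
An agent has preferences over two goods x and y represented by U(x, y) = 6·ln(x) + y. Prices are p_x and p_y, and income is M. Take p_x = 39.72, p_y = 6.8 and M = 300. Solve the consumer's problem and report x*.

At the given prices: x* = 6·6.8/39.72 = 1.0272.

x* = 1.0272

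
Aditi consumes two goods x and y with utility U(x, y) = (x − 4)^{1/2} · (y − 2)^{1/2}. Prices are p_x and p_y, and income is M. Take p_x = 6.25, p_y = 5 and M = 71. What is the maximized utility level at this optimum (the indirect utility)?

MRS = (y−2)/(x−4). Tangency with p_x/p_y gives y−2 = (p_x/p_y)·(x−4).
After buying the subsistence bundle (4, 2), a share 0.5 of the remaining income goes to x: x* = 4 + 0.5·(M − 4p_x − 2p_y)/p_x.
Discretionary income = 71 − 4·6.25 − 2·5 = 36; x* = 4 + 0.5·36/6.25 = 6.88; y* = 2 + 0.5·36/5 = 5.6.
Utility at the optimum: U(6.88, 5.6) = 3.2199.

V = 3.2199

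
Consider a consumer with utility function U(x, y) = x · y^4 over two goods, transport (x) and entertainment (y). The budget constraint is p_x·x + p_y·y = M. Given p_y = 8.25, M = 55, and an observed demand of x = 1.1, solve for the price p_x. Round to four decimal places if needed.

Tangency: MRS = (1/4)·y/x = p_x/p_y.
So p_y·y = 4·p_x·x; combined with the budget, a share 0.2 of income goes to x.
Demand: x*(p_x,p_y,M) = 0.2·M/p_x and y* = 0.8·M/p_y.
Set x* = 1.1 in the demand function and solve for p_x: p_x = 10.

p_x = 10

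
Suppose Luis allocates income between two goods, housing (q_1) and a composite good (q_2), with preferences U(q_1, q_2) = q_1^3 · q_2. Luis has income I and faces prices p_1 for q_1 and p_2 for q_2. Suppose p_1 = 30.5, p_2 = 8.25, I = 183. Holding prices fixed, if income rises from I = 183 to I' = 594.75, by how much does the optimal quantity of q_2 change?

The MRS is 3·q_2/q_1. Set MRS = p_1/p_2.
So 3·p_2·q_2 = p_1·q_1; combined with the budget, a share 0.75 of income goes to q_1.
Demand: q_1*(p_1,p_2,I) = 0.75·I/p_1 and q_2* = 0.25·I/p_2.
At p_1=30.5, p_2=8.25, I=183: q_2* = 0.25·183/8.25 = 5.5455.
At I' = 594.75: q_2* = 18.0227. Change: 18.0227 − 5.5455 = 12.4773.

Δq_2* = 12.4773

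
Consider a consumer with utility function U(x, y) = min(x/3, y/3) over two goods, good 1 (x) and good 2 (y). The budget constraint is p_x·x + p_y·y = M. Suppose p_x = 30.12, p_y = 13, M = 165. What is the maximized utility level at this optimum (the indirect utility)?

With perfect complements, no substitution: consume in ratio x:y = 3:3.
Budget: p_x·x + p_y·x = M, so (3·p_x + 3·p_y)·x = 3·M.
Demand: x*(p_x,p_y,M) = 3·M/(3·p_x + 3·p_y), y* = 3·M/(3·p_x + 3·p_y).
Here 3·30.12 + 3·13 = 129.36, giving x* = 3.8265 and y* = 3.8265.
Utility at the optimum: U(3.8265, 3.8265) = 1.2755.

V = 1.2755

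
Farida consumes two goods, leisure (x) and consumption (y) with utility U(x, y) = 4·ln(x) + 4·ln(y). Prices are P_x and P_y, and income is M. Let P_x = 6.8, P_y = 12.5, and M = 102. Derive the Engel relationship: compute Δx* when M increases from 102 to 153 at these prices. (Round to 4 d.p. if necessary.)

Tangency: MRS = y/x = P_x/P_y.
So 4·P_y·y = 4·P_x·x; combined with the budget, a share 0.5 of income goes to x.
Demand: x*(P_x,P_y,M) = 0.5·M/P_x and y* = 0.5·M/P_y.
At P_x=6.8, P_y=12.5, M=102: x* = 0.5·102/6.8 = 7.5.
At M' = 153: x* = 11.25. Change: 11.25 − 7.5 = 3.75.

Δx* = 3.75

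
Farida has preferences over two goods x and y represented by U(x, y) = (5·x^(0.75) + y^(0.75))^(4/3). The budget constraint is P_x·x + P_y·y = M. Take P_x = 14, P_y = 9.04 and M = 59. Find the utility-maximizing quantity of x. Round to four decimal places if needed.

MRS = MU_x/MU_y = 5·(y/x)^(0.25). Set equal to P_x/P_y.
Solve for the ratio: y/x = [(1/5)·P_x/P_y]^(4).
Substitute y = (y/x)·x into the budget: x* = M/(P_x + P_y·(y/x)).
Numerically y/x = 0.009204, so x* = 59/(14 + 9.04·0.009204) = 4.1894.

x* = 4.1894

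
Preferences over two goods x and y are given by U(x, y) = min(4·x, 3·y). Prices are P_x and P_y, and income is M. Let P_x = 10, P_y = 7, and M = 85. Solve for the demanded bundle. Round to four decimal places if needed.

With perfect complements, no substitution: consume in ratio x:y = 3:4.
Budget: P_x·x + P_y·(4/3)·x = M, so (3·P_x + 4·P_y)·x = 3·M.
Demand: x*(P_x,P_y,M) = 3·M/(3·P_x + 4·P_y), y* = 4·M/(3·P_x + 4·P_y).
Here 3·10 + 4·7 = 58, giving x* = 4.3966 and y* = 5.8621.

x* = 4.3966, y* = 5.8621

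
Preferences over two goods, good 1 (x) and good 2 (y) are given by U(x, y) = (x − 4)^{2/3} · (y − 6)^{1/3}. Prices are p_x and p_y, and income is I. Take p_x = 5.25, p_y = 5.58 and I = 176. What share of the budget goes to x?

share on x = 0.5796

This is Cobb-Douglas in (x−4, y−6): tangency gives 2/3·p_y·(y−6) = 1/3·p_x·(x−4).
After buying the subsistence bundle (4, 6), a share 2/3 of the remaining income goes to x: x* = 4 + 2/3·(I − 4p_x − 6p_y)/p_x.
Discretionary income = 176 − 4·5.25 − 6·5.58 = 121.52; x* = 4 + 2/3·121.52/5.25 = 19.4311; y* = 6 + 1/3·121.52/5.58 = 13.2593.
Expenditure on x: 5.25·19.4311 = 102.0133; share = 0.5796.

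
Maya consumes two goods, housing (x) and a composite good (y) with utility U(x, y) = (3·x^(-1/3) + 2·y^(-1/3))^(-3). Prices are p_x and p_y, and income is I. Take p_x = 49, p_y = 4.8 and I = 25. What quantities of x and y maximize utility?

x* = 0.3611, y* = 1.5217

MRS = MU_x/MU_y = (3/2)·(y/x)^(4/3). Set equal to p_x/p_y.
Hence y/x = ((2/3)·p_x/p_y)^(1/(4/3)), i.e. raised to the 0.75 power.
Substitute y = (y/x)·x into the budget: x* = I/(p_x + p_y·(y/x)).
Numerically y/x = 4.213545, so x* = 25/(49 + 4.8·4.213545) = 0.3611 and y* = 4.213545·0.3611 = 1.5217.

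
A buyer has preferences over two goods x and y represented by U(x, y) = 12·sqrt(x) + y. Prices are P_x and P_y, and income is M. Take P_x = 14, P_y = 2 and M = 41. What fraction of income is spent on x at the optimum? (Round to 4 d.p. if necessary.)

share on x = 0.2509

MU_x = 6/√x, MU_y = 1. Tangency: 6/√x = P_x/P_y.
Solve: √x = 6·P_y/P_x, so x*(P_x,P_y) = (6·P_y/P_x)², and y* = (M − P_x·x*)/P_y.
Plugging in: x* = (6·2/14)² = 0.7347, y* = 15.3571.
Expenditure on x: 14·0.7347 = 10.2857; share = 0.2509.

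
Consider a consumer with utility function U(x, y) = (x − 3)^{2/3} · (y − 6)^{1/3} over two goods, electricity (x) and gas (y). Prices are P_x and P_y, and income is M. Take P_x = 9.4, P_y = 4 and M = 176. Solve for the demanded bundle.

x* = 11.7801, y* = 16.3167

This is Cobb-Douglas in (x−3, y−6): tangency gives 2/3·P_y·(y−6) = 1/3·P_x·(x−3).
Substituting into the budget: x* = 3 + 2/3·(M − 3·P_x − 6·P_y)/P_x, and y* = 6 + 1/3·(…)/P_y.
Discretionary income = 176 − 3·9.4 − 6·4 = 123.8; x* = 3 + 2/3·123.8/9.4 = 11.7801; y* = 6 + 1/3·123.8/4 = 16.3167.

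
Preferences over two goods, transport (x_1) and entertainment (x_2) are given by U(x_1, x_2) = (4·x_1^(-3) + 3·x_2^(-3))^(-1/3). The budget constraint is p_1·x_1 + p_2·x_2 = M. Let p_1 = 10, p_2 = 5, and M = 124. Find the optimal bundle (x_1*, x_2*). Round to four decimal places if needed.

With the ratio pinned down, the budget gives x_1* = M/(p_1 + p_2·(x_2/x_1)) and x_2* = (x_2/x_1)·x_1*.
Numerically x_2/x_1 = 1.106682, so x_1* = 124/(10 + 5·1.106682) = 7.9828 and x_2* = 1.106682·7.9828 = 8.8344.

x_1* = 7.9828, x_2* = 8.8344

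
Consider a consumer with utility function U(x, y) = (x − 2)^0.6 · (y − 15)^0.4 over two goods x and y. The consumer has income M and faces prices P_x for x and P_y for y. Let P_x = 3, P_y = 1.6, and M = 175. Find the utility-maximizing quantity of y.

After buying the subsistence bundle (2, 15), a share 0.6 of the remaining income goes to x: x* = 2 + 0.6·(M − 2P_x − 15P_y)/P_x.
Discretionary income = 175 − 2·3 − 15·1.6 = 145; y* = 15 + 0.4·145/1.6 = 51.25.

y* = 51.25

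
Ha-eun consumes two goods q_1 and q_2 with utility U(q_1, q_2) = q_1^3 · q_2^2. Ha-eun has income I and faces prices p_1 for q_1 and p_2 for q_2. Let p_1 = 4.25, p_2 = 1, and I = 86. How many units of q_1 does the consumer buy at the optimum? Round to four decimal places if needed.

Tangency: MRS = (3/2)·q_2/q_1 = p_1/p_2.
Rearranging, p_2·q_2 = (2/3)·p_1·q_1. Substituting into the budget gives p_1·q_1·(1 + (2/3)) = I.
Demand: q_1*(p_1,p_2,I) = 0.6·I/p_1 and q_2* = 0.4·I/p_2.
At p_1=4.25, p_2=1, I=86: q_1* = 0.6·86/4.25 = 12.1412.

q_1* = 12.1412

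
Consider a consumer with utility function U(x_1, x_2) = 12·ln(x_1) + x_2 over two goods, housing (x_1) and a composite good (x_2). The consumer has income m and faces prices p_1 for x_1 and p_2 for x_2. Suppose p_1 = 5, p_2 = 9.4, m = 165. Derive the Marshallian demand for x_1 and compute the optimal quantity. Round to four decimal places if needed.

Set MRS = p_1/p_2: (12/x_1)/1 = p_1/p_2.
So x_1*(p_1,p_2) = 12·p_2/p_1, independent of income; and x_2* = (m − 12·p_2)/p_2.
At the given prices: x_1* = 12·9.4/5 = 22.56.

x_1* = 22.56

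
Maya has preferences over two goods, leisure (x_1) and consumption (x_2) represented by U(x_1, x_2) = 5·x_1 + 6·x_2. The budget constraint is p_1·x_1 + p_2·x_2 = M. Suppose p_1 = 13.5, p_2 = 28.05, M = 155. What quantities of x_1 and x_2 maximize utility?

x_1* = 11.4815, x_2* = 0

Perfect substitutes: compare marginal utility per dollar. 5/p_1 vs 6/p_2 → 0.3704 vs 0.2139.
x_1 gives more utility per dollar, so spend all income on x_1: x_1* = M/p_1, x_2* = 0.
Numerically: x_1* = 11.4815, x_2* = 0.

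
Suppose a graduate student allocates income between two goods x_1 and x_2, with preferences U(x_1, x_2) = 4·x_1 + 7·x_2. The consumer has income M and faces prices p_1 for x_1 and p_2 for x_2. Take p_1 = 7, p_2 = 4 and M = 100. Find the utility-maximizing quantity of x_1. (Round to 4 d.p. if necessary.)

Linear utility — the consumer picks whichever good has higher MU/price: 4/7 = 0.5714 vs 7/4 = 1.75.
x_2 gives more utility per dollar, so spend all income on x_2: x_2* = M/p_2, x_1* = 0.
Numerically: x_1* = 0, x_2* = 25.

x_1* = 0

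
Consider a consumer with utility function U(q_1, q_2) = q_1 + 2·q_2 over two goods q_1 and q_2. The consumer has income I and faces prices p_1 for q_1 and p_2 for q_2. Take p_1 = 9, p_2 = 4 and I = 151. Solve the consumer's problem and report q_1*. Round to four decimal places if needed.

Perfect substitutes: compare marginal utility per dollar. 1/p_1 vs 2/p_2 → 0.1111 vs 0.5.
q_2 gives more utility per dollar, so spend all income on q_2: q_2* = I/p_2, q_1* = 0.
Numerically: q_1* = 0, q_2* = 37.75.

q_1* = 0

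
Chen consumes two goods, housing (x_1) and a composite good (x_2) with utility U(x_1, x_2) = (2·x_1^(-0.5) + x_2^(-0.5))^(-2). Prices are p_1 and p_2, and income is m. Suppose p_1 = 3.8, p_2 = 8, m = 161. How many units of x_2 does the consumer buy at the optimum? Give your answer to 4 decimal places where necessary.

x_2* = 8.9901

MRS = MU_x_1/MU_x_2 = 2·(x_2/x_1)^(1.5). Set equal to p_1/p_2.
Solve for the ratio: x_2/x_1 = [(1/2)·p_1/p_2]^(2/3).
Substitute x_2 = (x_2/x_1)·x_1 into the budget: x_1* = m/(p_1 + p_2·(x_2/x_1)).
Numerically x_2/x_1 = 0.383509, so x_1* = 161/(3.8 + 8·0.383509) = 23.4418 and x_2* = 0.383509·23.4418 = 8.9901.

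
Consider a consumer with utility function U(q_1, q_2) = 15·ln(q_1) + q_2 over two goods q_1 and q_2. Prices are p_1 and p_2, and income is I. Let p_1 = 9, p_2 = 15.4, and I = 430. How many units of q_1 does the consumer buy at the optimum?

So q_1*(p_1,p_2) = 15·p_2/p_1, independent of income; and q_2* = (I − 15·p_2)/p_2.
At the given prices: q_1* = 15·15.4/9 = 25.6667.

q_1* = 25.6667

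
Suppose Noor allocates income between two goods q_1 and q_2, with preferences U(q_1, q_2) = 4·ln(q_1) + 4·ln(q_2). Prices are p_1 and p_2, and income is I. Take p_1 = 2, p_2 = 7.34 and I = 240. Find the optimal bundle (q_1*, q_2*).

q_1* = 60, q_2* = 16.3488

The MRS is q_2/q_1. Set MRS = p_1/p_2.
Rearranging, p_2·q_2 = p_1·q_1. Substituting into the budget gives p_1·q_1·(1 + 1) = I.
Demand: q_1*(p_1,p_2,I) = 0.5·I/p_1 and q_2* = 0.5·I/p_2.
At p_1=2, p_2=7.34, I=240: q_1* = 0.5·240/2 = 60, q_2* = 16.3488.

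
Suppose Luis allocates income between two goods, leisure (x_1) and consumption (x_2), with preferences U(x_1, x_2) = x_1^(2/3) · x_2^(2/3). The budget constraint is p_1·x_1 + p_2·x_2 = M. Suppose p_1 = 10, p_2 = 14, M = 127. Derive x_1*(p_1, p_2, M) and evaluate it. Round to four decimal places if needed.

x_1* = 6.35

The MRS is x_2/x_1. Set MRS = p_1/p_2.
So 2/3·p_2·x_2 = 2/3·p_1·x_1; combined with the budget, a share 0.5 of income goes to x_1.
Demand: x_1*(p_1,p_2,M) = 0.5·M/p_1 and x_2* = 0.5·M/p_2.
At p_1=10, p_2=14, M=127: x_1* = 0.5·127/10 = 6.35.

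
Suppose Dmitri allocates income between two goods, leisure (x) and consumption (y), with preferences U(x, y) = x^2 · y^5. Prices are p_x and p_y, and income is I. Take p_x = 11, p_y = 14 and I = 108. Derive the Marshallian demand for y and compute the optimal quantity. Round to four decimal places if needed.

y* = 5.5102

The MRS is (2/5)·y/x. Set MRS = p_x/p_y.
So 2·p_y·y = 5·p_x·x; combined with the budget, a share 2/7 of income goes to x.
Demand: x*(p_x,p_y,I) = 2/7·I/p_x and y* = 5/7·I/p_y.
At p_x=11, p_y=14, I=108: y* = 5/7·108/14 = 5.5102.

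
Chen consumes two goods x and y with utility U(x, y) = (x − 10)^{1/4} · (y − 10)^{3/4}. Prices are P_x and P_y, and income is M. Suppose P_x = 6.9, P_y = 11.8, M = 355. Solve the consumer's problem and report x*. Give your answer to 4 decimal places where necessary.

Substituting into the budget: x* = 10 + 0.25·(M − 10·P_x − 10·P_y)/P_x, and y* = 10 + 0.75·(…)/P_y.
Discretionary income = 355 − 10·6.9 − 10·11.8 = 168; x* = 10 + 0.25·168/6.9 = 16.087.

x* = 16.087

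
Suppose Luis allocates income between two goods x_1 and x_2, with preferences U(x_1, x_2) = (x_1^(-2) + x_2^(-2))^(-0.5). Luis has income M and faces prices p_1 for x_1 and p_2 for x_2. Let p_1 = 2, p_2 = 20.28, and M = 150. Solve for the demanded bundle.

x_1* = 13.1931, x_2* = 6.0954

MU_x_1 ∝ x_1^(-3), MU_x_2 ∝ x_2^(-3), so MRS = (x_2/x_1)^(3) = p_1/p_2.
Hence x_2/x_1 = (p_1/p_2)^(1/(3)), i.e. raised to the 1/3 power.
With the ratio pinned down, the budget gives x_1* = M/(p_1 + p_2·(x_2/x_1)) and x_2* = (x_2/x_1)·x_1*.
Numerically x_2/x_1 = 0.462013, so x_1* = 150/(2 + 20.28·0.462013) = 13.1931 and x_2* = 0.462013·13.1931 = 6.0954.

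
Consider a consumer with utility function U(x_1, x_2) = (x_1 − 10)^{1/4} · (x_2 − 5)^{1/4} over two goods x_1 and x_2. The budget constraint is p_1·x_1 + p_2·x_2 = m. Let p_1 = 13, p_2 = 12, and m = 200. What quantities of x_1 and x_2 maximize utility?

x_1* = 10.3846, x_2* = 5.4167

Discretionary income = 200 − 10·13 − 5·12 = 10; x_1* = 10 + 0.5·10/13 = 10.3846; x_2* = 5 + 0.5·10/12 = 5.4167.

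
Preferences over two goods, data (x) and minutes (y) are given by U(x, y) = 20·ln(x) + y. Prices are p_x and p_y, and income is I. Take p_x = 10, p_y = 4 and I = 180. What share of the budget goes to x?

Set MRS = p_x/p_y: (20/x)/1 = p_x/p_y.
So x*(p_x,p_y) = 20·p_y/p_x, independent of income; and y* = (I − 20·p_y)/p_y.
At the given prices: x* = 20·4/10 = 8, and y* = 25.
Expenditure on x: 10·8 = 80; share = 0.4444.

share on x = 0.4444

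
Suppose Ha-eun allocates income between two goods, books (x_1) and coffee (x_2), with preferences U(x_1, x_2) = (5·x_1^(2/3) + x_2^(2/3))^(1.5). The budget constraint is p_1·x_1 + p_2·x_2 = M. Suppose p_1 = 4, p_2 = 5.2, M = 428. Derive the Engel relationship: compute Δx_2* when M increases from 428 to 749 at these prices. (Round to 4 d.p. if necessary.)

From the CES first-order condition, 5·(x_2/x_1)^(1/3) = p_1/p_2.
Solve for the ratio: x_2/x_1 = [(1/5)·p_1/p_2]^(3).
Substitute x_2 = (x_2/x_1)·x_1 into the budget: x_1* = M/(p_1 + p_2·(x_2/x_1)).
Numerically x_2/x_1 = 0.003641, so x_1* = 428/(4 + 5.2·0.003641) = 106.4959 and x_2* = 0.003641·106.4959 = 0.3878.
At M' = 749: x_2* = 0.6786. Change: 0.6786 − 0.3878 = 0.2908.

Δx_2* = 0.2908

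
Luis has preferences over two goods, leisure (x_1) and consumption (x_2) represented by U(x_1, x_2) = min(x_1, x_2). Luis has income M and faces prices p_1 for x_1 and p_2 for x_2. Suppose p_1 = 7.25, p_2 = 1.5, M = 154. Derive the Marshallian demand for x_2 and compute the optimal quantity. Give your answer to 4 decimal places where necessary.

x_2* = 17.6

Leontief preferences: the optimum is at the kink where x_1/1 = x_2/1, i.e. x_2 = x_1.
Budget: p_1·x_1 + p_2·x_1 = M, so (p_1 + p_2)·x_1 = M.
Demand: x_1*(p_1,p_2,M) = M/(p_1 + p_2), x_2* = M/(p_1 + p_2).
Here 7.25 + 1.5 = 8.75, giving x_2* = 17.6.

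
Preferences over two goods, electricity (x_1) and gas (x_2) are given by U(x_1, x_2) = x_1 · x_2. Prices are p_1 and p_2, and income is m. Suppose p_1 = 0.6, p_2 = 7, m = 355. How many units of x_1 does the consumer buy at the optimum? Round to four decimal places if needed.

x_1* = 295.8333

Tangency: MRS = x_2/x_1 = p_1/p_2.
So p_2·x_2 = p_1·x_1; combined with the budget, a share 0.5 of income goes to x_1.
Demand: x_1*(p_1,p_2,m) = 0.5·m/p_1 and x_2* = 0.5·m/p_2.
At p_1=0.6, p_2=7, m=355: x_1* = 0.5·355/0.6 = 295.8333.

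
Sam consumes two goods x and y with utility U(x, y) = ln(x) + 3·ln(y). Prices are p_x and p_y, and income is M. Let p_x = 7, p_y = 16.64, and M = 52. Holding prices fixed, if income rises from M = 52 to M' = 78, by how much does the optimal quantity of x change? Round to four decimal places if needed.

MU_x/MU_y = (y)/(3·x); tangency sets this equal to p_x/p_y.
So p_y·y = 3·p_x·x; combined with the budget, a share 0.25 of income goes to x.
Demand: x*(p_x,p_y,M) = 0.25·M/p_x and y* = 0.75·M/p_y.
At p_x=7, p_y=16.64, M=52: x* = 0.25·52/7 = 1.8571.
At M' = 78: x* = 2.7857. Change: 2.7857 − 1.8571 = 0.9286.

Δx* = 0.9286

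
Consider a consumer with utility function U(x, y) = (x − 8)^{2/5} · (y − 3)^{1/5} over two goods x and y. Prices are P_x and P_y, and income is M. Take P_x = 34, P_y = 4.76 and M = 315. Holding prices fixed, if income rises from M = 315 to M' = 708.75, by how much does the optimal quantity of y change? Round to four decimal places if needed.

This is Cobb-Douglas in (x−8, y−3): tangency gives 0.4·P_y·(y−3) = 0.2·P_x·(x−8).
After buying the subsistence bundle (8, 3), a share 2/3 of the remaining income goes to x: x* = 8 + 2/3·(M − 8P_x − 3P_y)/P_x.
Discretionary income = 315 − 8·34 − 3·4.76 = 28.72; y* = 3 + 1/3·28.72/4.76 = 5.0112.
At M' = 708.75: y* = 32.5847. Change: 32.5847 − 5.0112 = 27.5735.

Δy* = 27.5735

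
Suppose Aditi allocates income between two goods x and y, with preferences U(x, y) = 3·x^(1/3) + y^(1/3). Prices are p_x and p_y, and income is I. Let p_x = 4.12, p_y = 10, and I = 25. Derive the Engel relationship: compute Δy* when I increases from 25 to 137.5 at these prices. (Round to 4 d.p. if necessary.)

MRS = MU_x/MU_y = 3·(y/x)^(2/3). Set equal to p_x/p_y.
Hence y/x = ((1/3)·p_x/p_y)^(1/(2/3)), i.e. raised to the 1.5 power.
Substitute y = (y/x)·x into the budget: x* = I/(p_x + p_y·(y/x)).
Numerically y/x = 0.050894, so x* = 25/(4.12 + 10·0.050894) = 5.4008 and y* = 0.050894·5.4008 = 0.2749.
At I' = 137.5: y* = 1.5118. Change: 1.5118 − 0.2749 = 1.2369.

Δy* = 1.2369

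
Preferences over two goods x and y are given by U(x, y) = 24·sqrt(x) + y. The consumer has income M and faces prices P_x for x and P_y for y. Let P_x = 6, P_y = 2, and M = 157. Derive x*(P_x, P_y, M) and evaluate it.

x* = 16

MU_x = 12/√x, MU_y = 1. Tangency: 12/√x = P_x/P_y.
Thus x* = (12·P_y/P_x)² — independent of M — with the rest of income spent on y.
Plugging in: x* = (12·2/6)² = 16.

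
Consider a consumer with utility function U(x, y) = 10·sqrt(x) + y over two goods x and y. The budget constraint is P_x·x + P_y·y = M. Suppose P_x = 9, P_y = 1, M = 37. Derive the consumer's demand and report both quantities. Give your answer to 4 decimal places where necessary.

x* = 0.3086, y* = 34.2222

Set MRS = P_x/P_y: 5·x^(−1/2) = P_x/P_y.
Thus x* = (5·P_y/P_x)² — independent of M — with the rest of income spent on y.
Plugging in: x* = (5·1/9)² = 0.3086, y* = 34.2222.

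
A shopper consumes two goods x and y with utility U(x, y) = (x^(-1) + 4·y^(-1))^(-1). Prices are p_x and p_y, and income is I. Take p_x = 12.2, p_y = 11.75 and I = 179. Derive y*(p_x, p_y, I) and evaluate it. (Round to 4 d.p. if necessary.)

MRS = MU_x/MU_y = (1/4)·(y/x)^(2). Set equal to p_x/p_y.
Hence y/x = (4·p_x/p_y)^(1/(2)), i.e. raised to the 0.5 power.
With the ratio pinned down, the budget gives x* = I/(p_x + p_y·(y/x)) and y* = (y/x)·x*.
Numerically y/x = 2.037938, so x* = 179/(12.2 + 11.75·2.037938) = 4.9522 and y* = 2.037938·4.9522 = 10.0922.

y* = 10.0922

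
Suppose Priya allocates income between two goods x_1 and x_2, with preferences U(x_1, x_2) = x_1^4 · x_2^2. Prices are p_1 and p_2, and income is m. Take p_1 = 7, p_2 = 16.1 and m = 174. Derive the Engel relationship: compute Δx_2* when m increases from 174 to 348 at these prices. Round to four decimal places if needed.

MU_x_1/MU_x_2 = (4·x_2)/(2·x_1); tangency sets this equal to p_1/p_2.
Rearranging, p_2·x_2 = (1/2)·p_1·x_1. Substituting into the budget gives p_1·x_1·(1 + (1/2)) = m.
Demand: x_1*(p_1,p_2,m) = 2/3·m/p_1 and x_2* = 1/3·m/p_2.
At p_1=7, p_2=16.1, m=174: x_2* = 1/3·174/16.1 = 3.6025.
At m' = 348: x_2* = 7.205. Change: 7.205 − 3.6025 = 3.6025.

Δx_2* = 3.6025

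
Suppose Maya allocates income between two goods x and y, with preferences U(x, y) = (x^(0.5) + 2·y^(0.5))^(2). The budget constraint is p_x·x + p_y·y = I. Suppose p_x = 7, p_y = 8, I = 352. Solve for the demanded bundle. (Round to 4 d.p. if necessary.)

MU_x ∝ x^(-0.5), MU_y ∝ 2·y^(-0.5), so MRS = (1/2)·(y/x)^(0.5) = p_x/p_y.
Solve for the ratio: y/x = [2·p_x/p_y]^(2).
Substitute y = (y/x)·x into the budget: x* = I/(p_x + p_y·(y/x)).
Numerically y/x = 3.0625, so x* = 352/(7 + 8·3.0625) = 11.1746 and y* = 3.0625·11.1746 = 34.2222.

x* = 11.1746, y* = 34.2222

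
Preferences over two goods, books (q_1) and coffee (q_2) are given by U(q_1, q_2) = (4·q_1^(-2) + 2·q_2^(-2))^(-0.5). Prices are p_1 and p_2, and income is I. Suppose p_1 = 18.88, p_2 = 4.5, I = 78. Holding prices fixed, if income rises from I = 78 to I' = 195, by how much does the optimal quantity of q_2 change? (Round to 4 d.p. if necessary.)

Δq_2* = 6.0784

MRS = MU_q_1/MU_q_2 = 2·(q_2/q_1)^(3). Set equal to p_1/p_2.
Hence q_2/q_1 = ((1/2)·p_1/p_2)^(1/(3)), i.e. raised to the 1/3 power.
With the ratio pinned down, the budget gives q_1* = I/(p_1 + p_2·(q_2/q_1)) and q_2* = (q_2/q_1)·q_1*.
Numerically q_2/q_1 = 1.280127, so q_1* = 78/(18.88 + 4.5·1.280127) = 3.1655 and q_2* = 1.280127·3.1655 = 4.0523.
At I' = 195: q_2* = 10.1306. Change: 10.1306 − 4.0523 = 6.0784.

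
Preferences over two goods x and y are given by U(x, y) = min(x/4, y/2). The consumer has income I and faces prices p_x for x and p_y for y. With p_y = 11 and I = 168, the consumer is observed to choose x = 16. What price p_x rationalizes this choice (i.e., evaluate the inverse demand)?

With perfect complements, no substitution: consume in ratio x:y = 4:2.
Budget: p_x·x + p_y·(1/2)·x = I, so (4·p_x + 2·p_y)·x = 4·I.
Demand: x*(p_x,p_y,I) = 4·I/(4·p_x + 2·p_y), y* = 2·I/(4·p_x + 2·p_y).
Set x* = 16 in the demand function and solve for p_x: p_x = 5.

p_x = 5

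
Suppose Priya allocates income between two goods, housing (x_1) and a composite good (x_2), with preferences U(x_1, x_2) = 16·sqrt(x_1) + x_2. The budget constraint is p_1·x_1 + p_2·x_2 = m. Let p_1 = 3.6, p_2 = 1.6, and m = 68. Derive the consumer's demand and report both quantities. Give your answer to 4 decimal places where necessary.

Set MRS = p_1/p_2: 8·x_1^(−1/2) = p_1/p_2.
Thus x_1* = (8·p_2/p_1)² — independent of m — with the rest of income spent on x_2.
Plugging in: x_1* = (8·1.6/3.6)² = 12.642, x_2* = 14.0556.

x_1* = 12.642, x_2* = 14.0556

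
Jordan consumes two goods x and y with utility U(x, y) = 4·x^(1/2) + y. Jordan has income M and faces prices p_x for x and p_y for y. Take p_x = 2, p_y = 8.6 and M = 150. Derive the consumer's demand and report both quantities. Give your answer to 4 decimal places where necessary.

MU_x = 2/√x, MU_y = 1. Tangency: 2/√x = p_x/p_y.
Solve: √x = 2·p_y/p_x, so x*(p_x,p_y) = (2·p_y/p_x)², and y* = (M − p_x·x*)/p_y.
Plugging in: x* = (2·8.6/2)² = 73.96, y* = 0.2419.

x* = 73.96, y* = 0.2419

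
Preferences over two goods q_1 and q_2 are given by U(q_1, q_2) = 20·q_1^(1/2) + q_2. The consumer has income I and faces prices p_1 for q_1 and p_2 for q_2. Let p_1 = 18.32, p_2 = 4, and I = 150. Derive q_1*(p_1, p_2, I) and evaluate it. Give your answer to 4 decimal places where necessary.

q_1* = 4.7673

Plugging in: q_1* = (10·4/18.32)² = 4.7673.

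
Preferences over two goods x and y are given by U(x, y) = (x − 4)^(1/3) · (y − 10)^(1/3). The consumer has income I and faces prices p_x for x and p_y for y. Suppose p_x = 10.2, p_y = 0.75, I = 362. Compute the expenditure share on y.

share on y = 0.454

MRS = (y−10)/(x−4). Tangency with p_x/p_y gives y−10 = (p_x/p_y)·(x−4).
Substituting into the budget: x* = 4 + 0.5·(I − 4·p_x − 10·p_y)/p_x, and y* = 10 + 0.5·(…)/p_y.
Discretionary income = 362 − 4·10.2 − 10·0.75 = 313.7; x* = 4 + 0.5·313.7/10.2 = 19.3775; y* = 10 + 0.5·313.7/0.75 = 219.1333.
Expenditure on y: 0.75·219.1333 = 164.35; share = 0.454.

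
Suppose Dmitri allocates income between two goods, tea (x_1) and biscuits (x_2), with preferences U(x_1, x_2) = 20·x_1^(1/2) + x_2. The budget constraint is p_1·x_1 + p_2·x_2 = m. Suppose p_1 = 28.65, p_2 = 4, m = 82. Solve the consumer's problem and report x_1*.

x_1* = 1.9493

Plugging in: x_1* = (10·4/28.65)² = 1.9493.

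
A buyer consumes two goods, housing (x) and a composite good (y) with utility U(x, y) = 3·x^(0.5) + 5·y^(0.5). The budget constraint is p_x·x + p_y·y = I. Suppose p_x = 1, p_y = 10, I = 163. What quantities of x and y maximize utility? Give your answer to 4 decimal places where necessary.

Substitute y = (y/x)·x into the budget: x* = I/(p_x + p_y·(y/x)).
Numerically y/x = 0.027778, so x* = 163/(1 + 10·0.027778) = 127.5652 and y* = 0.027778·127.5652 = 3.5435.

x* = 127.5652, y* = 3.5435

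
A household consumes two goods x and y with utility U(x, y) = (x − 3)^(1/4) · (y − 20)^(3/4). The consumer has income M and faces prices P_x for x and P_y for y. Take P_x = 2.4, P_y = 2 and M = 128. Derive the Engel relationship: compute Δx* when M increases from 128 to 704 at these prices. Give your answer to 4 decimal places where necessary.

This is Cobb-Douglas in (x−3, y−20): tangency gives 0.25·P_y·(y−20) = 0.75·P_x·(x−3).
After buying the subsistence bundle (3, 20), a share 0.25 of the remaining income goes to x: x* = 3 + 0.25·(M − 3P_x − 20P_y)/P_x.
Discretionary income = 128 − 3·2.4 − 20·2 = 80.8; x* = 3 + 0.25·80.8/2.4 = 11.4167.
At M' = 704: x* = 71.4167. Change: 71.4167 − 11.4167 = 60.

Δx* = 60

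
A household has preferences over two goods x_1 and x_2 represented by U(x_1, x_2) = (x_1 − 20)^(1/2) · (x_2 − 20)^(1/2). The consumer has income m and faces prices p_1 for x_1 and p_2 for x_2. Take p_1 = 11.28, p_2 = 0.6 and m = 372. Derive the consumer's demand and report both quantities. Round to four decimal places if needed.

x_1* = 25.9574, x_2* = 132

Let x_1' = x_1−20, x_2' = x_2−20. MRS = x_2'/x_1' = p_1/p_2.
After buying the subsistence bundle (20, 20), a share 0.5 of the remaining income goes to x_1: x_1* = 20 + 0.5·(m − 20p_1 − 20p_2)/p_1.
Discretionary income = 372 − 20·11.28 − 20·0.6 = 134.4; x_1* = 20 + 0.5·134.4/11.28 = 25.9574; x_2* = 20 + 0.5·134.4/0.6 = 132.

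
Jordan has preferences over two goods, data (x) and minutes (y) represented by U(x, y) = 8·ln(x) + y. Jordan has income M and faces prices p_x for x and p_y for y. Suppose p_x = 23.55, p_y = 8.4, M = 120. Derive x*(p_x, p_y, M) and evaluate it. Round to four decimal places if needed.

x* = 2.8535

At the given prices: x* = 8·8.4/23.55 = 2.8535.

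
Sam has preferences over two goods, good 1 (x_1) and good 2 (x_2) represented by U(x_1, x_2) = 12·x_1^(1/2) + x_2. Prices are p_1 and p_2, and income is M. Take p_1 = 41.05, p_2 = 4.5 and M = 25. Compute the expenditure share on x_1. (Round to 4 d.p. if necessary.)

Solve: √x_1 = 6·p_2/p_1, so x_1*(p_1,p_2) = (6·p_2/p_1)², and x_2* = (M − p_1·x_1*)/p_2.
Plugging in: x_1* = (6·4.5/41.05)² = 0.4326, x_2* = 1.6091.
Expenditure on x_1: 41.05·0.4326 = 17.7588; share = 0.7104.

share on x_1 = 0.7104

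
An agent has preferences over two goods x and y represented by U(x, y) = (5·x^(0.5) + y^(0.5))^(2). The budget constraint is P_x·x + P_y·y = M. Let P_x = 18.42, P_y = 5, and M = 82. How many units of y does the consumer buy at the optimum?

y* = 2.1063

From the CES first-order condition, 5·(y/x)^(0.5) = P_x/P_y.
Hence y/x = ((1/5)·P_x/P_y)^(1/(0.5)), i.e. raised to the 2 power.
Substitute y = (y/x)·x into the budget: x* = M/(P_x + P_y·(y/x)).
Numerically y/x = 0.542874, so x* = 82/(18.42 + 5·0.542874) = 3.8799 and y* = 0.542874·3.8799 = 2.1063.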